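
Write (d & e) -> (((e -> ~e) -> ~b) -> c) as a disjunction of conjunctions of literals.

~d | ~e | c

(d & e) -> (((e -> ~e) -> ~b) -> c)
≡ ~(d & e) | (((e -> ~e) -> ~b) -> c)   [eliminate ->]
≡ ~(d & e) | ~((e -> ~e) -> ~b) | c   [eliminate ->]
≡ ~(d & e) | ~(~(e -> ~e) | ~b) | c   [eliminate ->]
≡ ~(d & e) | ~(~(~e | ~e) | ~b) | c   [eliminate ->]
≡ ~d | ~e | ~(~(~e | ~e) | ~b) | c   [De Morgan]
≡ ~d | ~e | (~~(~e | ~e) & ~~b) | c   [De Morgan]
≡ ~d | ~e | ((~e | ~e) & ~~b) | c   [double negation]
≡ ~d | ~e | ((~e | ~e) & b) | c   [double negation]
≡ ~d | ~e | (~e & b) | (~e & b) | c   [distribute & over |]
≡ ~d | ~e | c   [simplify]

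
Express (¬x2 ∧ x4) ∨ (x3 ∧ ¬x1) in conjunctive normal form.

(¬x2 ∧ x4) ∨ (x3 ∧ ¬x1)
= (¬x2 ∨ x3) ∧ (¬x2 ∨ ¬x1) ∧ (x4 ∨ x3) ∧ (x4 ∨ ¬x1)   (distribute ∨ over ∧)

(¬x2 ∨ x3) ∧ (¬x2 ∨ ¬x1) ∧ (x4 ∨ x3) ∧ (x4 ∨ ¬x1)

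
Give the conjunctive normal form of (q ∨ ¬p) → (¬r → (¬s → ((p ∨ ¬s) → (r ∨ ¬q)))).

¬q ∨ r ∨ s

(q ∨ ¬p) → (¬r → (¬s → ((p ∨ ¬s) → (r ∨ ¬q))))
≡ ¬(q ∨ ¬p) ∨ (¬r → (¬s → ((p ∨ ¬s) → (r ∨ ¬q))))   (eliminate →)
≡ ¬(q ∨ ¬p) ∨ ¬¬r ∨ (¬s → ((p ∨ ¬s) → (r ∨ ¬q)))   (eliminate →)
≡ ¬(q ∨ ¬p) ∨ ¬¬r ∨ ¬¬s ∨ ((p ∨ ¬s) → (r ∨ ¬q))   (eliminate →)
≡ ¬(q ∨ ¬p) ∨ ¬¬r ∨ ¬¬s ∨ ¬(p ∨ ¬s) ∨ r ∨ ¬q   (eliminate →)
≡ (¬q ∧ ¬¬p) ∨ ¬¬r ∨ ¬¬s ∨ ¬(p ∨ ¬s) ∨ r ∨ ¬q   (De Morgan)
≡ (¬q ∧ p) ∨ ¬¬r ∨ ¬¬s ∨ ¬(p ∨ ¬s) ∨ r ∨ ¬q   (double negation)
≡ (¬q ∧ p) ∨ r ∨ ¬¬s ∨ ¬(p ∨ ¬s) ∨ r ∨ ¬q   (double negation)
≡ (¬q ∧ p) ∨ r ∨ s ∨ ¬(p ∨ ¬s) ∨ r ∨ ¬q   (double negation)
≡ (¬q ∧ p) ∨ r ∨ s ∨ (¬p ∧ ¬¬s) ∨ r ∨ ¬q   (De Morgan)
≡ (¬q ∧ p) ∨ r ∨ s ∨ (¬p ∧ s) ∨ r ∨ ¬q   (double negation)
≡ (¬q ∨ r ∨ s ∨ ¬p ∨ r ∨ ¬q) ∧ (¬q ∨ r ∨ s ∨ s ∨ r ∨ ¬q) ∧ (p ∨ r ∨ s ∨ ¬p ∨ r ∨ ¬q) ∧ (p ∨ r ∨ s ∨ s ∨ r ∨ ¬q)   (distribute ∨ over ∧)
≡ ¬q ∨ r ∨ s   (simplify)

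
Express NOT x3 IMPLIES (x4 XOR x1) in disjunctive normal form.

x3 OR (x4 AND NOT x1) OR (NOT x4 AND x1)

NOT x3 IMPLIES (x4 XOR x1)
⇔ NOT NOT x3 OR (x4 XOR x1)
⇔ NOT NOT x3 OR (x4 AND NOT x1) OR (NOT x4 AND x1)
⇔ x3 OR (x4 AND NOT x1) OR (NOT x4 AND x1)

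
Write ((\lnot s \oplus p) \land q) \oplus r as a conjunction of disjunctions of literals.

((\lnot s \oplus p) \land q) \oplus r
⇔ (((\lnot s \oplus p) \land q) \lor r) \land \lnot ((\lnot s \oplus p) \land q \land r)
⇔ (((\lnot s \lor p) \land \lnot (\lnot s \land p) \land q) \lor r) \land \lnot ((\lnot s \oplus p) \land q \land r)
⇔ (((\lnot s \lor p) \land \lnot (\lnot s \land p) \land q) \lor r) \land \lnot ((\lnot s \lor p) \land \lnot (\lnot s \land p) \land q \land r)
⇔ (((\lnot s \lor p) \land (\lnot \lnot s \lor \lnot p) \land q) \lor r) \land \lnot ((\lnot s \lor p) \land \lnot (\lnot s \land p) \land q \land r)
⇔ (((\lnot s \lor p) \land (s \lor \lnot p) \land q) \lor r) \land \lnot ((\lnot s \lor p) \land \lnot (\lnot s \land p) \land q \land r)
⇔ (((\lnot s \lor p) \land (s \lor \lnot p) \land q) \lor r) \land (\lnot (\lnot s \lor p) \lor \lnot \lnot (\lnot s \land p) \lor \lnot q \lor \lnot r)
⇔ (((\lnot s \lor p) \land (s \lor \lnot p) \land q) \lor r) \land ((\lnot \lnot s \land \lnot p) \lor \lnot \lnot (\lnot s \land p) \lor \lnot q \lor \lnot r)
⇔ (((\lnot s \lor p) \land (s \lor \lnot p) \land q) \lor r) \land ((s \land \lnot p) \lor \lnot \lnot (\lnot s \land p) \lor \lnot q \lor \lnot r)
⇔ (((\lnot s \lor p) \land (s \lor \lnot p) \land q) \lor r) \land ((s \land \lnot p) \lor (\lnot s \land p) \lor \lnot q \lor \lnot r)
⇔ (\lnot s \lor p \lor r) \land (s \lor \lnot p \lor r) \land (q \lor r) \land (s \lor \lnot s \lor \lnot q \lor \lnot r) \land (s \lor p \lor \lnot q \lor \lnot r) \land (\lnot p \lor \lnot s \lor \lnot q \lor \lnot r) \land (\lnot p \lor p \lor \lnot q \lor \lnot r)
⇔ (\lnot s \lor p \lor r) \land (s \lor \lnot p \lor r) \land (q \lor r) \land (s \lor p \lor \lnot q \lor \lnot r) \land (\lnot p \lor \lnot s \lor \lnot q \lor \lnot r)

(\lnot s \lor p \lor r) \land (s \lor \lnot p \lor r) \land (q \lor r) \land (s \lor p \lor \lnot q \lor \lnot r) \land (\lnot p \lor \lnot s \lor \lnot q \lor \lnot r)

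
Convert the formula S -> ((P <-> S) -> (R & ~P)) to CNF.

S -> ((P <-> S) -> (R & ~P))
≡ ~S | ((P <-> S) -> (R & ~P))   [eliminate ->]
≡ ~S | ~(P <-> S) | (R & ~P)   [eliminate ->]
≡ ~S | ~((P -> S) & (S -> P)) | (R & ~P)   [eliminate <->]
≡ ~S | ~((~P | S) & (S -> P)) | (R & ~P)   [eliminate ->]
≡ ~S | ~((~P | S) & (~S | P)) | (R & ~P)   [eliminate ->]
≡ ~S | ~(~P | S) | ~(~S | P) | (R & ~P)   [De Morgan]
≡ ~S | (~~P & ~S) | ~(~S | P) | (R & ~P)   [De Morgan]
≡ ~S | (P & ~S) | ~(~S | P) | (R & ~P)   [double negation]
≡ ~S | (P & ~S) | (~~S & ~P) | (R & ~P)   [De Morgan]
≡ ~S | (P & ~S) | (S & ~P) | (R & ~P)   [double negation]
≡ (~S | P | S | R) & (~S | P | S | ~P) & (~S | P | ~P | R) & (~S | P | ~P | ~P) & (~S | ~S | S | R) & (~S | ~S | S | ~P) & (~S | ~S | ~P | R) & (~S | ~S | ~P | ~P)   [distribute | over &]
≡ ~S | ~P   [simplify]

~S | ~P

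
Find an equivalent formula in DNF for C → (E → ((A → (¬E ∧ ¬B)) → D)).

¬C ∨ ¬E ∨ (A ∧ E) ∨ (A ∧ B) ∨ D

C → (E → ((A → (¬E ∧ ¬B)) → D))
= ¬C ∨ (E → ((A → (¬E ∧ ¬B)) → D))
= ¬C ∨ ¬E ∨ ((A → (¬E ∧ ¬B)) → D)
= ¬C ∨ ¬E ∨ ¬(A → (¬E ∧ ¬B)) ∨ D
= ¬C ∨ ¬E ∨ ¬(¬A ∨ (¬E ∧ ¬B)) ∨ D
= ¬C ∨ ¬E ∨ (¬¬A ∧ ¬(¬E ∧ ¬B)) ∨ D
= ¬C ∨ ¬E ∨ (A ∧ ¬(¬E ∧ ¬B)) ∨ D
= ¬C ∨ ¬E ∨ (A ∧ (¬¬E ∨ ¬¬B)) ∨ D
= ¬C ∨ ¬E ∨ (A ∧ (E ∨ ¬¬B)) ∨ D
= ¬C ∨ ¬E ∨ (A ∧ (E ∨ B)) ∨ D
= ¬C ∨ ¬E ∨ (A ∧ E) ∨ (A ∧ B) ∨ D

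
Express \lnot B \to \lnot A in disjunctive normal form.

\lnot B \to \lnot A
= \lnot \lnot B \lor \lnot A   — eliminate \to
= B \lor \lnot A   — double negation

B \lor \lnot A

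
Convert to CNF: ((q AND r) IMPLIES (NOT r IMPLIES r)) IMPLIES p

(q OR p) AND (r OR p) AND (NOT r OR p)

((q AND r) IMPLIES (NOT r IMPLIES r)) IMPLIES p
⇔ NOT ((q AND r) IMPLIES (NOT r IMPLIES r)) OR p   [eliminate IMPLIES]
⇔ NOT (NOT (q AND r) OR (NOT r IMPLIES r)) OR p   [eliminate IMPLIES]
⇔ NOT (NOT (q AND r) OR NOT NOT r OR r) OR p   [eliminate IMPLIES]
⇔ (NOT NOT (q AND r) AND NOT NOT NOT r AND NOT r) OR p   [De Morgan]
⇔ (q AND r AND NOT NOT NOT r AND NOT r) OR p   [double negation]
⇔ (q AND r AND NOT r AND NOT r) OR p   [double negation]
⇔ (q OR p) AND (r OR p) AND (NOT r OR p) AND (NOT r OR p)   [distribute OR over AND]
⇔ (q OR p) AND (r OR p) AND (NOT r OR p)   [simplify]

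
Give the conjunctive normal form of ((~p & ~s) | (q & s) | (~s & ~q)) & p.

(~p | s | ~q) & (~s | q) & p

((~p & ~s) | (q & s) | (~s & ~q)) & p
⇔ (~p | q | ~s) & (~p | q | ~q) & (~p | s | ~s) & (~p | s | ~q) & (~s | q | ~s) & (~s | q | ~q) & (~s | s | ~s) & (~s | s | ~q) & p   [distribute | over &]
⇔ (~p | s | ~q) & (~s | q) & p   [simplify]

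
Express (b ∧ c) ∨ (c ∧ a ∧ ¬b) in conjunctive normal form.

(b ∨ a) ∧ c

(b ∧ c) ∨ (c ∧ a ∧ ¬b)
≡ (b ∨ c) ∧ (b ∨ a) ∧ (b ∨ ¬b) ∧ (c ∨ c) ∧ (c ∨ a) ∧ (c ∨ ¬b)   (distribute ∨ over ∧)
≡ (b ∨ a) ∧ c   (simplify)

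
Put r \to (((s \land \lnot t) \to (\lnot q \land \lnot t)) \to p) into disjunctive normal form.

\lnot r \lor (s \land \lnot t \land q) \lor p

r \to (((s \land \lnot t) \to (\lnot q \land \lnot t)) \to p)
⇔ \lnot r \lor (((s \land \lnot t) \to (\lnot q \land \lnot t)) \to p)   — eliminate \to
⇔ \lnot r \lor \lnot ((s \land \lnot t) \to (\lnot q \land \lnot t)) \lor p   — eliminate \to
⇔ \lnot r \lor \lnot (\lnot (s \land \lnot t) \lor (\lnot q \land \lnot t)) \lor p   — eliminate \to
⇔ \lnot r \lor (\lnot \lnot (s \land \lnot t) \land \lnot (\lnot q \land \lnot t)) \lor p   — De Morgan
⇔ \lnot r \lor (s \land \lnot t \land \lnot (\lnot q \land \lnot t)) \lor p   — double negation
⇔ \lnot r \lor (s \land \lnot t \land (\lnot \lnot q \lor \lnot \lnot t)) \lor p   — De Morgan
⇔ \lnot r \lor (s \land \lnot t \land (q \lor \lnot \lnot t)) \lor p   — double negation
⇔ \lnot r \lor (s \land \lnot t \land (q \lor t)) \lor p   — double negation
⇔ \lnot r \lor (s \land \lnot t \land q) \lor (s \land \lnot t \land t) \lor p   — distribute \land over \lor
⇔ \lnot r \lor (s \land \lnot t \land q) \lor p   — simplify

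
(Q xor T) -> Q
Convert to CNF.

(Q xor T) -> Q
≡ ~(Q xor T) | Q   — eliminate ->
≡ ~((Q | T) & ~(Q & T)) | Q   — expand xor
≡ ~(Q | T) | ~~(Q & T) | Q   — De Morgan
≡ (~Q & ~T) | ~~(Q & T) | Q   — De Morgan
≡ (~Q & ~T) | (Q & T) | Q   — double negation
≡ (~Q | Q | Q) & (~Q | T | Q) & (~T | Q | Q) & (~T | T | Q)   — distribute | over &
≡ ~T | Q   — simplify

~T | Q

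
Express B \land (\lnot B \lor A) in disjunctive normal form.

B \land (\lnot B \lor A)
≡ (B \land \lnot B) \lor (B \land A)   (distribute \land over \lor)
≡ B \land A   (simplify)

B \land A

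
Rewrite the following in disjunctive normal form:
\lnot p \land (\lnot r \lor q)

\lnot p \land (\lnot r \lor q)
⇔ (\lnot p \land \lnot r) \lor (\lnot p \land q)

(\lnot p \land \lnot r) \lor (\lnot p \land q)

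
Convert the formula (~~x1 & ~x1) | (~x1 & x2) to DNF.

~x1 & x2

(~~x1 & ~x1) | (~x1 & x2)
≡ (x1 & ~x1) | (~x1 & x2)   — double negation
≡ ~x1 & x2   — simplify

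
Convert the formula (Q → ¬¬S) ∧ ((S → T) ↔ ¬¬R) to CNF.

(Q → ¬¬S) ∧ ((S → T) ↔ ¬¬R)
⇔ (¬Q ∨ ¬¬S) ∧ ((S → T) ↔ ¬¬R)   [eliminate →]
⇔ (¬Q ∨ ¬¬S) ∧ ((S → T) → ¬¬R) ∧ (¬¬R → (S → T))   [eliminate ↔]
⇔ (¬Q ∨ ¬¬S) ∧ (¬(S → T) ∨ ¬¬R) ∧ (¬¬R → (S → T))   [eliminate →]
⇔ (¬Q ∨ ¬¬S) ∧ (¬(¬S ∨ T) ∨ ¬¬R) ∧ (¬¬R → (S → T))   [eliminate →]
⇔ (¬Q ∨ ¬¬S) ∧ (¬(¬S ∨ T) ∨ ¬¬R) ∧ (¬¬¬R ∨ (S → T))   [eliminate →]
⇔ (¬Q ∨ ¬¬S) ∧ (¬(¬S ∨ T) ∨ ¬¬R) ∧ (¬¬¬R ∨ ¬S ∨ T)   [eliminate →]
⇔ (¬Q ∨ S) ∧ (¬(¬S ∨ T) ∨ ¬¬R) ∧ (¬¬¬R ∨ ¬S ∨ T)   [double negation]
⇔ (¬Q ∨ S) ∧ ((¬¬S ∧ ¬T) ∨ ¬¬R) ∧ (¬¬¬R ∨ ¬S ∨ T)   [De Morgan]
⇔ (¬Q ∨ S) ∧ ((S ∧ ¬T) ∨ ¬¬R) ∧ (¬¬¬R ∨ ¬S ∨ T)   [double negation]
⇔ (¬Q ∨ S) ∧ ((S ∧ ¬T) ∨ R) ∧ (¬¬¬R ∨ ¬S ∨ T)   [double negation]
⇔ (¬Q ∨ S) ∧ ((S ∧ ¬T) ∨ R) ∧ (¬R ∨ ¬S ∨ T)   [double negation]
⇔ (¬Q ∨ S) ∧ (S ∨ R) ∧ (¬T ∨ R) ∧ (¬R ∨ ¬S ∨ T)   [distribute ∨ over ∧]

(¬Q ∨ S) ∧ (S ∨ R) ∧ (¬T ∨ R) ∧ (¬R ∨ ¬S ∨ T)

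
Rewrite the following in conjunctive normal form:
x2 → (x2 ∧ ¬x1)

¬x2 ∨ ¬x1

x2 → (x2 ∧ ¬x1)
≡ ¬x2 ∨ (x2 ∧ ¬x1)   (eliminate →)
≡ (¬x2 ∨ x2) ∧ (¬x2 ∨ ¬x1)   (distribute ∨ over ∧)
≡ ¬x2 ∨ ¬x1   (simplify)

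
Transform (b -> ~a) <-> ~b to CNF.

(b -> ~a) <-> ~b
= ((b -> ~a) -> ~b) & (~b -> (b -> ~a))   [eliminate <->]
= (~(b -> ~a) | ~b) & (~b -> (b -> ~a))   [eliminate ->]
= (~(~b | ~a) | ~b) & (~b -> (b -> ~a))   [eliminate ->]
= (~(~b | ~a) | ~b) & (~~b | (b -> ~a))   [eliminate ->]
= (~(~b | ~a) | ~b) & (~~b | ~b | ~a)   [eliminate ->]
= ((~~b & ~~a) | ~b) & (~~b | ~b | ~a)   [De Morgan]
= ((b & ~~a) | ~b) & (~~b | ~b | ~a)   [double negation]
= ((b & a) | ~b) & (~~b | ~b | ~a)   [double negation]
= ((b & a) | ~b) & (b | ~b | ~a)   [double negation]
= (b | ~b) & (a | ~b) & (b | ~b | ~a)   [distribute | over &]
= a | ~b   [simplify]

a | ~b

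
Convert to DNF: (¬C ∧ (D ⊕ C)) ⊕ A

(¬C ∧ (D ⊕ C)) ⊕ A
= (¬C ∧ (D ⊕ C) ∧ ¬A) ∨ (¬(¬C ∧ (D ⊕ C)) ∧ A)
= (¬C ∧ ((D ∧ ¬C) ∨ (¬D ∧ C)) ∧ ¬A) ∨ (¬(¬C ∧ (D ⊕ C)) ∧ A)
= (¬C ∧ ((D ∧ ¬C) ∨ (¬D ∧ C)) ∧ ¬A) ∨ (¬(¬C ∧ ((D ∧ ¬C) ∨ (¬D ∧ C))) ∧ A)
= (¬C ∧ ((D ∧ ¬C) ∨ (¬D ∧ C)) ∧ ¬A) ∨ ((¬¬C ∨ ¬((D ∧ ¬C) ∨ (¬D ∧ C))) ∧ A)
= (¬C ∧ ((D ∧ ¬C) ∨ (¬D ∧ C)) ∧ ¬A) ∨ ((C ∨ ¬((D ∧ ¬C) ∨ (¬D ∧ C))) ∧ A)
= (¬C ∧ ((D ∧ ¬C) ∨ (¬D ∧ C)) ∧ ¬A) ∨ ((C ∨ (¬(D ∧ ¬C) ∧ ¬(¬D ∧ C))) ∧ A)
= (¬C ∧ ((D ∧ ¬C) ∨ (¬D ∧ C)) ∧ ¬A) ∨ ((C ∨ ((¬D ∨ ¬¬C) ∧ ¬(¬D ∧ C))) ∧ A)
= (¬C ∧ ((D ∧ ¬C) ∨ (¬D ∧ C)) ∧ ¬A) ∨ ((C ∨ ((¬D ∨ C) ∧ ¬(¬D ∧ C))) ∧ A)
= (¬C ∧ ((D ∧ ¬C) ∨ (¬D ∧ C)) ∧ ¬A) ∨ ((C ∨ ((¬D ∨ C) ∧ (¬¬D ∨ ¬C))) ∧ A)
= (¬C ∧ ((D ∧ ¬C) ∨ (¬D ∧ C)) ∧ ¬A) ∨ ((C ∨ ((¬D ∨ C) ∧ (D ∨ ¬C))) ∧ A)
= (¬C ∧ D ∧ ¬C ∧ ¬A) ∨ (¬C ∧ ¬D ∧ C ∧ ¬A) ∨ (C ∧ A) ∨ (¬D ∧ D ∧ A) ∨ (¬D ∧ ¬C ∧ A) ∨ (C ∧ D ∧ A) ∨ (C ∧ ¬C ∧ A)
= (¬C ∧ D ∧ ¬A) ∨ (C ∧ A) ∨ (¬D ∧ ¬C ∧ A)

(¬C ∧ D ∧ ¬A) ∨ (C ∧ A) ∨ (¬D ∧ ¬C ∧ A)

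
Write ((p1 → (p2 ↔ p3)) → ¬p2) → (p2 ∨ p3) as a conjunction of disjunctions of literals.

p2 ∨ p3

((p1 → (p2 ↔ p3)) → ¬p2) → (p2 ∨ p3)
⇔ ¬((p1 → (p2 ↔ p3)) → ¬p2) ∨ p2 ∨ p3
⇔ ¬(¬(p1 → (p2 ↔ p3)) ∨ ¬p2) ∨ p2 ∨ p3
⇔ ¬(¬(¬p1 ∨ (p2 ↔ p3)) ∨ ¬p2) ∨ p2 ∨ p3
⇔ ¬(¬(¬p1 ∨ ((p2 → p3) ∧ (p3 → p2))) ∨ ¬p2) ∨ p2 ∨ p3
⇔ ¬(¬(¬p1 ∨ ((¬p2 ∨ p3) ∧ (p3 → p2))) ∨ ¬p2) ∨ p2 ∨ p3
⇔ ¬(¬(¬p1 ∨ ((¬p2 ∨ p3) ∧ (¬p3 ∨ p2))) ∨ ¬p2) ∨ p2 ∨ p3
⇔ (¬¬(¬p1 ∨ ((¬p2 ∨ p3) ∧ (¬p3 ∨ p2))) ∧ ¬¬p2) ∨ p2 ∨ p3
⇔ ((¬p1 ∨ ((¬p2 ∨ p3) ∧ (¬p3 ∨ p2))) ∧ ¬¬p2) ∨ p2 ∨ p3
⇔ ((¬p1 ∨ ((¬p2 ∨ p3) ∧ (¬p3 ∨ p2))) ∧ p2) ∨ p2 ∨ p3
⇔ (¬p1 ∨ ¬p2 ∨ p3 ∨ p2 ∨ p3) ∧ (¬p1 ∨ ¬p3 ∨ p2 ∨ p2 ∨ p3) ∧ (p2 ∨ p2 ∨ p3)
⇔ p2 ∨ p3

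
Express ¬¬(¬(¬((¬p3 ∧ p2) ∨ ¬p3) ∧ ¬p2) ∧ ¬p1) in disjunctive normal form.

(¬p3 ∧ ¬p1) ∨ (p2 ∧ ¬p1)

¬¬(¬(¬((¬p3 ∧ p2) ∨ ¬p3) ∧ ¬p2) ∧ ¬p1)
≡ ¬(¬((¬p3 ∧ p2) ∨ ¬p3) ∧ ¬p2) ∧ ¬p1   [double negation]
≡ (¬¬((¬p3 ∧ p2) ∨ ¬p3) ∨ ¬¬p2) ∧ ¬p1   [De Morgan]
≡ ((¬p3 ∧ p2) ∨ ¬p3 ∨ ¬¬p2) ∧ ¬p1   [double negation]
≡ ((¬p3 ∧ p2) ∨ ¬p3 ∨ p2) ∧ ¬p1   [double negation]
≡ (¬p3 ∧ p2 ∧ ¬p1) ∨ (¬p3 ∧ ¬p1) ∨ (p2 ∧ ¬p1)   [distribute ∧ over ∨]
≡ (¬p3 ∧ ¬p1) ∨ (p2 ∧ ¬p1)   [simplify]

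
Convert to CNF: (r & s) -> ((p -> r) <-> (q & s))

~r | ~s | q

(r & s) -> ((p -> r) <-> (q & s))
≡ ~(r & s) | ((p -> r) <-> (q & s))
≡ ~(r & s) | (((p -> r) -> (q & s)) & ((q & s) -> (p -> r)))
≡ ~(r & s) | ((~(p -> r) | (q & s)) & ((q & s) -> (p -> r)))
≡ ~(r & s) | ((~(~p | r) | (q & s)) & ((q & s) -> (p -> r)))
≡ ~(r & s) | ((~(~p | r) | (q & s)) & (~(q & s) | (p -> r)))
≡ ~(r & s) | ((~(~p | r) | (q & s)) & (~(q & s) | ~p | r))
≡ ~r | ~s | ((~(~p | r) | (q & s)) & (~(q & s) | ~p | r))
≡ ~r | ~s | (((~~p & ~r) | (q & s)) & (~(q & s) | ~p | r))
≡ ~r | ~s | (((p & ~r) | (q & s)) & (~(q & s) | ~p | r))
≡ ~r | ~s | (((p & ~r) | (q & s)) & (~q | ~s | ~p | r))
≡ (~r | ~s | p | q) & (~r | ~s | p | s) & (~r | ~s | ~r | q) & (~r | ~s | ~r | s) & (~r | ~s | ~q | ~s | ~p | r)
≡ ~r | ~s | q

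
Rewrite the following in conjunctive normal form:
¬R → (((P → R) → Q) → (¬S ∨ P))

R ∨ ¬Q ∨ ¬S ∨ P

¬R → (((P → R) → Q) → (¬S ∨ P))
≡ ¬¬R ∨ (((P → R) → Q) → (¬S ∨ P))   (eliminate →)
≡ ¬¬R ∨ ¬((P → R) → Q) ∨ ¬S ∨ P   (eliminate →)
≡ ¬¬R ∨ ¬(¬(P → R) ∨ Q) ∨ ¬S ∨ P   (eliminate →)
≡ ¬¬R ∨ ¬(¬(¬P ∨ R) ∨ Q) ∨ ¬S ∨ P   (eliminate →)
≡ R ∨ ¬(¬(¬P ∨ R) ∨ Q) ∨ ¬S ∨ P   (double negation)
≡ R ∨ (¬¬(¬P ∨ R) ∧ ¬Q) ∨ ¬S ∨ P   (De Morgan)
≡ R ∨ ((¬P ∨ R) ∧ ¬Q) ∨ ¬S ∨ P   (double negation)
≡ (R ∨ ¬P ∨ R ∨ ¬S ∨ P) ∧ (R ∨ ¬Q ∨ ¬S ∨ P)   (distribute ∨ over ∧)
≡ R ∨ ¬Q ∨ ¬S ∨ P   (simplify)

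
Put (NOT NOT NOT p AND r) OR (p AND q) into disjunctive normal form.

(NOT NOT NOT p AND r) OR (p AND q)
≡ (NOT p AND r) OR (p AND q)   (double negation)

(NOT p AND r) OR (p AND q)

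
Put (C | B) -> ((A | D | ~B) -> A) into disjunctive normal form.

(C | B) -> ((A | D | ~B) -> A)
≡ ~(C | B) | ((A | D | ~B) -> A)
≡ ~(C | B) | ~(A | D | ~B) | A
≡ (~C & ~B) | ~(A | D | ~B) | A
≡ (~C & ~B) | (~A & ~D & ~~B) | A
≡ (~C & ~B) | (~A & ~D & B) | A

(~C & ~B) | (~A & ~D & B) | A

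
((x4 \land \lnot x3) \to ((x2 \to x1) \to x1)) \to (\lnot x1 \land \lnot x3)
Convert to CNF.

((x4 \land \lnot x3) \to ((x2 \to x1) \to x1)) \to (\lnot x1 \land \lnot x3)
≡ \lnot ((x4 \land \lnot x3) \to ((x2 \to x1) \to x1)) \lor (\lnot x1 \land \lnot x3)   [eliminate \to]
≡ \lnot (\lnot (x4 \land \lnot x3) \lor ((x2 \to x1) \to x1)) \lor (\lnot x1 \land \lnot x3)   [eliminate \to]
≡ \lnot (\lnot (x4 \land \lnot x3) \lor \lnot (x2 \to x1) \lor x1) \lor (\lnot x1 \land \lnot x3)   [eliminate \to]
≡ \lnot (\lnot (x4 \land \lnot x3) \lor \lnot (\lnot x2 \lor x1) \lor x1) \lor (\lnot x1 \land \lnot x3)   [eliminate \to]
≡ (\lnot \lnot (x4 \land \lnot x3) \land \lnot \lnot (\lnot x2 \lor x1) \land \lnot x1) \lor (\lnot x1 \land \lnot x3)   [De Morgan]
≡ (x4 \land \lnot x3 \land \lnot \lnot (\lnot x2 \lor x1) \land \lnot x1) \lor (\lnot x1 \land \lnot x3)   [double negation]
≡ (x4 \land \lnot x3 \land (\lnot x2 \lor x1) \land \lnot x1) \lor (\lnot x1 \land \lnot x3)   [double negation]
≡ (x4 \lor \lnot x1) \land (x4 \lor \lnot x3) \land (\lnot x3 \lor \lnot x1) \land (\lnot x3 \lor \lnot x3) \land (\lnot x2 \lor x1 \lor \lnot x1) \land (\lnot x2 \lor x1 \lor \lnot x3) \land (\lnot x1 \lor \lnot x1) \land (\lnot x1 \lor \lnot x3)   [distribute \lor over \land]
≡ \lnot x3 \land \lnot x1   [simplify]

\lnot x3 \land \lnot x1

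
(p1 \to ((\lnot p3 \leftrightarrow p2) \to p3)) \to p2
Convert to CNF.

(p1 \lor p2) \land (p3 \lor p2) \land (\lnot p3 \lor p2)

(p1 \to ((\lnot p3 \leftrightarrow p2) \to p3)) \to p2
= \lnot (p1 \to ((\lnot p3 \leftrightarrow p2) \to p3)) \lor p2   (eliminate \to)
= \lnot (\lnot p1 \lor ((\lnot p3 \leftrightarrow p2) \to p3)) \lor p2   (eliminate \to)
= \lnot (\lnot p1 \lor \lnot (\lnot p3 \leftrightarrow p2) \lor p3) \lor p2   (eliminate \to)
= \lnot (\lnot p1 \lor \lnot ((\lnot p3 \to p2) \land (p2 \to \lnot p3)) \lor p3) \lor p2   (eliminate \leftrightarrow)
= \lnot (\lnot p1 \lor \lnot ((\lnot \lnot p3 \lor p2) \land (p2 \to \lnot p3)) \lor p3) \lor p2   (eliminate \to)
= \lnot (\lnot p1 \lor \lnot ((\lnot \lnot p3 \lor p2) \land (\lnot p2 \lor \lnot p3)) \lor p3) \lor p2   (eliminate \to)
= (\lnot \lnot p1 \land \lnot \lnot ((\lnot \lnot p3 \lor p2) \land (\lnot p2 \lor \lnot p3)) \land \lnot p3) \lor p2   (De Morgan)
= (p1 \land \lnot \lnot ((\lnot \lnot p3 \lor p2) \land (\lnot p2 \lor \lnot p3)) \land \lnot p3) \lor p2   (double negation)
= (p1 \land (\lnot \lnot p3 \lor p2) \land (\lnot p2 \lor \lnot p3) \land \lnot p3) \lor p2   (double negation)
= (p1 \land (p3 \lor p2) \land (\lnot p2 \lor \lnot p3) \land \lnot p3) \lor p2   (double negation)
= (p1 \lor p2) \land (p3 \lor p2 \lor p2) \land (\lnot p2 \lor \lnot p3 \lor p2) \land (\lnot p3 \lor p2)   (distribute \lor over \land)
= (p1 \lor p2) \land (p3 \lor p2) \land (\lnot p3 \lor p2)   (simplify)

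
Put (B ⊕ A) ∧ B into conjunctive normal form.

(B ⊕ A) ∧ B
≡ (B ∨ A) ∧ ¬(B ∧ A) ∧ B   (expand ⊕)
≡ (B ∨ A) ∧ (¬B ∨ ¬A) ∧ B   (De Morgan)
≡ (¬B ∨ ¬A) ∧ B   (simplify)

(¬B ∨ ¬A) ∧ B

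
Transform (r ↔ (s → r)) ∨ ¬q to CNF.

s ∨ r ∨ ¬q

(r ↔ (s → r)) ∨ ¬q
≡ ((r → (s → r)) ∧ ((s → r) → r)) ∨ ¬q   (eliminate ↔)
≡ ((¬r ∨ (s → r)) ∧ ((s → r) → r)) ∨ ¬q   (eliminate →)
≡ ((¬r ∨ ¬s ∨ r) ∧ ((s → r) → r)) ∨ ¬q   (eliminate →)
≡ ((¬r ∨ ¬s ∨ r) ∧ (¬(s → r) ∨ r)) ∨ ¬q   (eliminate →)
≡ ((¬r ∨ ¬s ∨ r) ∧ (¬(¬s ∨ r) ∨ r)) ∨ ¬q   (eliminate →)
≡ ((¬r ∨ ¬s ∨ r) ∧ ((¬¬s ∧ ¬r) ∨ r)) ∨ ¬q   (De Morgan)
≡ ((¬r ∨ ¬s ∨ r) ∧ ((s ∧ ¬r) ∨ r)) ∨ ¬q   (double negation)
≡ (¬r ∨ ¬s ∨ r ∨ ¬q) ∧ (s ∨ r ∨ ¬q) ∧ (¬r ∨ r ∨ ¬q)   (distribute ∨ over ∧)
≡ s ∨ r ∨ ¬q   (simplify)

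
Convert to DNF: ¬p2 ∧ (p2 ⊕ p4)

¬p2 ∧ p4

¬p2 ∧ (p2 ⊕ p4)
⇔ ¬p2 ∧ ((p2 ∧ ¬p4) ∨ (¬p2 ∧ p4))   — expand ⊕
⇔ (¬p2 ∧ p2 ∧ ¬p4) ∨ (¬p2 ∧ ¬p2 ∧ p4)   — distribute ∧ over ∨
⇔ ¬p2 ∧ p4   — simplify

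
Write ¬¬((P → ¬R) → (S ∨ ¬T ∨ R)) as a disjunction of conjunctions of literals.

¬¬((P → ¬R) → (S ∨ ¬T ∨ R))
= ¬¬(¬(P → ¬R) ∨ S ∨ ¬T ∨ R)   — eliminate →
= ¬¬(¬(¬P ∨ ¬R) ∨ S ∨ ¬T ∨ R)   — eliminate →
= ¬(¬P ∨ ¬R) ∨ S ∨ ¬T ∨ R   — double negation
= (¬¬P ∧ ¬¬R) ∨ S ∨ ¬T ∨ R   — De Morgan
= (P ∧ ¬¬R) ∨ S ∨ ¬T ∨ R   — double negation
= (P ∧ R) ∨ S ∨ ¬T ∨ R   — double negation
= S ∨ ¬T ∨ R   — simplify

S ∨ ¬T ∨ R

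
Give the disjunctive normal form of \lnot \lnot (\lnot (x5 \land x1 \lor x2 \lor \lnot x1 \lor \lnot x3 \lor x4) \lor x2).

\lnot \lnot (\lnot (x5 \land x1 \lor x2 \lor \lnot x1 \lor \lnot x3 \lor x4) \lor x2)
⇔ \lnot (x5 \land x1 \lor x2 \lor \lnot x1 \lor \lnot x3 \lor x4) \lor x2   (double negation)
⇔ \lnot (x5 \land x1) \land \lnot x2 \land \lnot \lnot x1 \land \lnot \lnot x3 \land \lnot x4 \lor x2   (De Morgan)
⇔ (\lnot x5 \lor \lnot x1) \land \lnot x2 \land \lnot \lnot x1 \land \lnot \lnot x3 \land \lnot x4 \lor x2   (De Morgan)
⇔ (\lnot x5 \lor \lnot x1) \land \lnot x2 \land x1 \land \lnot \lnot x3 \land \lnot x4 \lor x2   (double negation)
⇔ (\lnot x5 \lor \lnot x1) \land \lnot x2 \land x1 \land x3 \land \lnot x4 \lor x2   (double negation)
⇔ \lnot x5 \land \lnot x2 \land x1 \land x3 \land \lnot x4 \lor \lnot x1 \land \lnot x2 \land x1 \land x3 \land \lnot x4 \lor x2   (distribute \land over \lor)
⇔ \lnot x5 \land \lnot x2 \land x1 \land x3 \land \lnot x4 \lor x2   (simplify)

\lnot x5 \land \lnot x2 \land x1 \land x3 \land \lnot x4 \lor x2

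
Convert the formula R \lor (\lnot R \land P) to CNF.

R \lor P

R \lor (\lnot R \land P)
= (R \lor \lnot R) \land (R \lor P)   — distribute \lor over \land
= R \lor P   — simplify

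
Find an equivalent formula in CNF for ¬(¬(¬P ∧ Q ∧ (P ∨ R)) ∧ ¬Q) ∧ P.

¬(¬(¬P ∧ Q ∧ (P ∨ R)) ∧ ¬Q) ∧ P
≡ (¬¬(¬P ∧ Q ∧ (P ∨ R)) ∨ ¬¬Q) ∧ P   [De Morgan]
≡ ((¬P ∧ Q ∧ (P ∨ R)) ∨ ¬¬Q) ∧ P   [double negation]
≡ ((¬P ∧ Q ∧ (P ∨ R)) ∨ Q) ∧ P   [double negation]
≡ (¬P ∨ Q) ∧ (Q ∨ Q) ∧ (P ∨ R ∨ Q) ∧ P   [distribute ∨ over ∧]
≡ Q ∧ P   [simplify]

Q ∧ P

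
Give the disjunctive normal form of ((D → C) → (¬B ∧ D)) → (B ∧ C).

¬D ∨ (C ∧ B)

((D → C) → (¬B ∧ D)) → (B ∧ C)
≡ ¬((D → C) → (¬B ∧ D)) ∨ (B ∧ C)   (eliminate →)
≡ ¬(¬(D → C) ∨ (¬B ∧ D)) ∨ (B ∧ C)   (eliminate →)
≡ ¬(¬(¬D ∨ C) ∨ (¬B ∧ D)) ∨ (B ∧ C)   (eliminate →)
≡ (¬¬(¬D ∨ C) ∧ ¬(¬B ∧ D)) ∨ (B ∧ C)   (De Morgan)
≡ ((¬D ∨ C) ∧ ¬(¬B ∧ D)) ∨ (B ∧ C)   (double negation)
≡ ((¬D ∨ C) ∧ (¬¬B ∨ ¬D)) ∨ (B ∧ C)   (De Morgan)
≡ ((¬D ∨ C) ∧ (B ∨ ¬D)) ∨ (B ∧ C)   (double negation)
≡ (¬D ∧ B) ∨ (¬D ∧ ¬D) ∨ (C ∧ B) ∨ (C ∧ ¬D) ∨ (B ∧ C)   (distribute ∧ over ∨)
≡ ¬D ∨ (C ∧ B)   (simplify)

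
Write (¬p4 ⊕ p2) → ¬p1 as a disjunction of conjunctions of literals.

(p4 ∧ ¬p2) ∨ (p2 ∧ ¬p4) ∨ ¬p1

(¬p4 ⊕ p2) → ¬p1
⇔ ¬(¬p4 ⊕ p2) ∨ ¬p1   — eliminate →
⇔ ¬((¬p4 ∧ ¬p2) ∨ (¬¬p4 ∧ p2)) ∨ ¬p1   — expand ⊕
⇔ (¬(¬p4 ∧ ¬p2) ∧ ¬(¬¬p4 ∧ p2)) ∨ ¬p1   — De Morgan
⇔ ((¬¬p4 ∨ ¬¬p2) ∧ ¬(¬¬p4 ∧ p2)) ∨ ¬p1   — De Morgan
⇔ ((p4 ∨ ¬¬p2) ∧ ¬(¬¬p4 ∧ p2)) ∨ ¬p1   — double negation
⇔ ((p4 ∨ p2) ∧ ¬(¬¬p4 ∧ p2)) ∨ ¬p1   — double negation
⇔ ((p4 ∨ p2) ∧ (¬¬¬p4 ∨ ¬p2)) ∨ ¬p1   — De Morgan
⇔ ((p4 ∨ p2) ∧ (¬p4 ∨ ¬p2)) ∨ ¬p1   — double negation
⇔ (p4 ∧ ¬p4) ∨ (p4 ∧ ¬p2) ∨ (p2 ∧ ¬p4) ∨ (p2 ∧ ¬p2) ∨ ¬p1   — distribute ∧ over ∨
⇔ (p4 ∧ ¬p2) ∨ (p2 ∧ ¬p4) ∨ ¬p1   — simplify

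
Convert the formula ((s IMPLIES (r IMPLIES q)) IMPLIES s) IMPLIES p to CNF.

NOT s OR p

((s IMPLIES (r IMPLIES q)) IMPLIES s) IMPLIES p
= NOT ((s IMPLIES (r IMPLIES q)) IMPLIES s) OR p   [eliminate IMPLIES]
= NOT (NOT (s IMPLIES (r IMPLIES q)) OR s) OR p   [eliminate IMPLIES]
= NOT (NOT (NOT s OR (r IMPLIES q)) OR s) OR p   [eliminate IMPLIES]
= NOT (NOT (NOT s OR NOT r OR q) OR s) OR p   [eliminate IMPLIES]
= (NOT NOT (NOT s OR NOT r OR q) AND NOT s) OR p   [De Morgan]
= ((NOT s OR NOT r OR q) AND NOT s) OR p   [double negation]
= (NOT s OR NOT r OR q OR p) AND (NOT s OR p)   [distribute OR over AND]
= NOT s OR p   [simplify]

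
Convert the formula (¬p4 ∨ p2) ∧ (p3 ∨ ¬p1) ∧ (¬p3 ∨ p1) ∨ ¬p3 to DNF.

(¬p4 ∨ p2) ∧ (p3 ∨ ¬p1) ∧ (¬p3 ∨ p1) ∨ ¬p3
≡ ¬p4 ∧ p3 ∧ ¬p3 ∨ ¬p4 ∧ p3 ∧ p1 ∨ ¬p4 ∧ ¬p1 ∧ ¬p3 ∨ ¬p4 ∧ ¬p1 ∧ p1 ∨ p2 ∧ p3 ∧ ¬p3 ∨ p2 ∧ p3 ∧ p1 ∨ p2 ∧ ¬p1 ∧ ¬p3 ∨ p2 ∧ ¬p1 ∧ p1 ∨ ¬p3   [distribute ∧ over ∨]
≡ ¬p4 ∧ p3 ∧ p1 ∨ p2 ∧ p3 ∧ p1 ∨ ¬p3   [simplify]

¬p4 ∧ p3 ∧ p1 ∨ p2 ∧ p3 ∧ p1 ∨ ¬p3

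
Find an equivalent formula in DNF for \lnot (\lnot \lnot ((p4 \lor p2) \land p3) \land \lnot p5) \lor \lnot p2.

\lnot (\lnot \lnot ((p4 \lor p2) \land p3) \land \lnot p5) \lor \lnot p2
= \lnot \lnot \lnot ((p4 \lor p2) \land p3) \lor \lnot \lnot p5 \lor \lnot p2   [De Morgan]
= \lnot ((p4 \lor p2) \land p3) \lor \lnot \lnot p5 \lor \lnot p2   [double negation]
= \lnot (p4 \lor p2) \lor \lnot p3 \lor \lnot \lnot p5 \lor \lnot p2   [De Morgan]
= \lnot p4 \land \lnot p2 \lor \lnot p3 \lor \lnot \lnot p5 \lor \lnot p2   [De Morgan]
= \lnot p4 \land \lnot p2 \lor \lnot p3 \lor p5 \lor \lnot p2   [double negation]
= \lnot p3 \lor p5 \lor \lnot p2   [simplify]

\lnot p3 \lor p5 \lor \lnot p2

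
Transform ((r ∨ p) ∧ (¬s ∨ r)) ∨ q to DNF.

((r ∨ p) ∧ (¬s ∨ r)) ∨ q
≡ (r ∧ ¬s) ∨ (r ∧ r) ∨ (p ∧ ¬s) ∨ (p ∧ r) ∨ q   [distribute ∧ over ∨]
≡ r ∨ (p ∧ ¬s) ∨ q   [simplify]

r ∨ (p ∧ ¬s) ∨ q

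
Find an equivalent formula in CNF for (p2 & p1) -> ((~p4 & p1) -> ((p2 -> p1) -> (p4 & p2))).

(p2 & p1) -> ((~p4 & p1) -> ((p2 -> p1) -> (p4 & p2)))
≡ ~(p2 & p1) | ((~p4 & p1) -> ((p2 -> p1) -> (p4 & p2)))   [eliminate ->]
≡ ~(p2 & p1) | ~(~p4 & p1) | ((p2 -> p1) -> (p4 & p2))   [eliminate ->]
≡ ~(p2 & p1) | ~(~p4 & p1) | ~(p2 -> p1) | (p4 & p2)   [eliminate ->]
≡ ~(p2 & p1) | ~(~p4 & p1) | ~(~p2 | p1) | (p4 & p2)   [eliminate ->]
≡ ~p2 | ~p1 | ~(~p4 & p1) | ~(~p2 | p1) | (p4 & p2)   [De Morgan]
≡ ~p2 | ~p1 | ~~p4 | ~p1 | ~(~p2 | p1) | (p4 & p2)   [De Morgan]
≡ ~p2 | ~p1 | p4 | ~p1 | ~(~p2 | p1) | (p4 & p2)   [double negation]
≡ ~p2 | ~p1 | p4 | ~p1 | (~~p2 & ~p1) | (p4 & p2)   [De Morgan]
≡ ~p2 | ~p1 | p4 | ~p1 | (p2 & ~p1) | (p4 & p2)   [double negation]
≡ (~p2 | ~p1 | p4 | ~p1 | p2 | p4) & (~p2 | ~p1 | p4 | ~p1 | p2 | p2) & (~p2 | ~p1 | p4 | ~p1 | ~p1 | p4) & (~p2 | ~p1 | p4 | ~p1 | ~p1 | p2)   [distribute | over &]
≡ ~p2 | ~p1 | p4   [simplify]

~p2 | ~p1 | p4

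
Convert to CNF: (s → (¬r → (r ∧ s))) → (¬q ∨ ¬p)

(s ∨ ¬q ∨ ¬p) ∧ (¬r ∨ ¬q ∨ ¬p)

(s → (¬r → (r ∧ s))) → (¬q ∨ ¬p)
≡ ¬(s → (¬r → (r ∧ s))) ∨ ¬q ∨ ¬p   [eliminate →]
≡ ¬(¬s ∨ (¬r → (r ∧ s))) ∨ ¬q ∨ ¬p   [eliminate →]
≡ ¬(¬s ∨ ¬¬r ∨ (r ∧ s)) ∨ ¬q ∨ ¬p   [eliminate →]
≡ (¬¬s ∧ ¬¬¬r ∧ ¬(r ∧ s)) ∨ ¬q ∨ ¬p   [De Morgan]
≡ (s ∧ ¬¬¬r ∧ ¬(r ∧ s)) ∨ ¬q ∨ ¬p   [double negation]
≡ (s ∧ ¬r ∧ ¬(r ∧ s)) ∨ ¬q ∨ ¬p   [double negation]
≡ (s ∧ ¬r ∧ (¬r ∨ ¬s)) ∨ ¬q ∨ ¬p   [De Morgan]
≡ (s ∨ ¬q ∨ ¬p) ∧ (¬r ∨ ¬q ∨ ¬p) ∧ (¬r ∨ ¬s ∨ ¬q ∨ ¬p)   [distribute ∨ over ∧]
≡ (s ∨ ¬q ∨ ¬p) ∧ (¬r ∨ ¬q ∨ ¬p)   [simplify]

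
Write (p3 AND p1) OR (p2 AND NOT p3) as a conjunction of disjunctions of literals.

(p3 AND p1) OR (p2 AND NOT p3)
= (p3 OR p2) AND (p3 OR NOT p3) AND (p1 OR p2) AND (p1 OR NOT p3)   (distribute OR over AND)
= (p3 OR p2) AND (p1 OR p2) AND (p1 OR NOT p3)   (simplify)

(p3 OR p2) AND (p1 OR p2) AND (p1 OR NOT p3)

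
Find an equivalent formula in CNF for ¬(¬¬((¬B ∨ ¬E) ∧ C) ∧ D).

(B ∨ ¬C ∨ ¬D) ∧ (E ∨ ¬C ∨ ¬D)

¬(¬¬((¬B ∨ ¬E) ∧ C) ∧ D)
≡ ¬¬¬((¬B ∨ ¬E) ∧ C) ∨ ¬D   [De Morgan]
≡ ¬((¬B ∨ ¬E) ∧ C) ∨ ¬D   [double negation]
≡ ¬(¬B ∨ ¬E) ∨ ¬C ∨ ¬D   [De Morgan]
≡ (¬¬B ∧ ¬¬E) ∨ ¬C ∨ ¬D   [De Morgan]
≡ (B ∧ ¬¬E) ∨ ¬C ∨ ¬D   [double negation]
≡ (B ∧ E) ∨ ¬C ∨ ¬D   [double negation]
≡ (B ∨ ¬C ∨ ¬D) ∧ (E ∨ ¬C ∨ ¬D)   [distribute ∨ over ∧]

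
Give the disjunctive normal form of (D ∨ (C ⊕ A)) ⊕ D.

(C ∧ ¬A ∧ ¬D) ∨ (¬C ∧ A ∧ ¬D)

(D ∨ (C ⊕ A)) ⊕ D
= ((D ∨ (C ⊕ A)) ∧ ¬D) ∨ (¬(D ∨ (C ⊕ A)) ∧ D)   [expand ⊕]
= ((D ∨ (C ∧ ¬A) ∨ (¬C ∧ A)) ∧ ¬D) ∨ (¬(D ∨ (C ⊕ A)) ∧ D)   [expand ⊕]
= ((D ∨ (C ∧ ¬A) ∨ (¬C ∧ A)) ∧ ¬D) ∨ (¬(D ∨ (C ∧ ¬A) ∨ (¬C ∧ A)) ∧ D)   [expand ⊕]
= ((D ∨ (C ∧ ¬A) ∨ (¬C ∧ A)) ∧ ¬D) ∨ (¬D ∧ ¬(C ∧ ¬A) ∧ ¬(¬C ∧ A) ∧ D)   [De Morgan]
= ((D ∨ (C ∧ ¬A) ∨ (¬C ∧ A)) ∧ ¬D) ∨ (¬D ∧ (¬C ∨ ¬¬A) ∧ ¬(¬C ∧ A) ∧ D)   [De Morgan]
= ((D ∨ (C ∧ ¬A) ∨ (¬C ∧ A)) ∧ ¬D) ∨ (¬D ∧ (¬C ∨ A) ∧ ¬(¬C ∧ A) ∧ D)   [double negation]
= ((D ∨ (C ∧ ¬A) ∨ (¬C ∧ A)) ∧ ¬D) ∨ (¬D ∧ (¬C ∨ A) ∧ (¬¬C ∨ ¬A) ∧ D)   [De Morgan]
= ((D ∨ (C ∧ ¬A) ∨ (¬C ∧ A)) ∧ ¬D) ∨ (¬D ∧ (¬C ∨ A) ∧ (C ∨ ¬A) ∧ D)   [double negation]
= (D ∧ ¬D) ∨ (C ∧ ¬A ∧ ¬D) ∨ (¬C ∧ A ∧ ¬D) ∨ (¬D ∧ ¬C ∧ C ∧ D) ∨ (¬D ∧ ¬C ∧ ¬A ∧ D) ∨ (¬D ∧ A ∧ C ∧ D) ∨ (¬D ∧ A ∧ ¬A ∧ D)   [distribute ∧ over ∨]
= (C ∧ ¬A ∧ ¬D) ∨ (¬C ∧ A ∧ ¬D)   [simplify]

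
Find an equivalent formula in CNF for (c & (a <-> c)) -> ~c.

~c | ~a

(c & (a <-> c)) -> ~c
≡ ~(c & (a <-> c)) | ~c
≡ ~(c & (a -> c) & (c -> a)) | ~c
≡ ~(c & (~a | c) & (c -> a)) | ~c
≡ ~(c & (~a | c) & (~c | a)) | ~c
≡ ~c | ~(~a | c) | ~(~c | a) | ~c
≡ ~c | (~~a & ~c) | ~(~c | a) | ~c
≡ ~c | (a & ~c) | ~(~c | a) | ~c
≡ ~c | (a & ~c) | (~~c & ~a) | ~c
≡ ~c | (a & ~c) | (c & ~a) | ~c
≡ (~c | a | c | ~c) & (~c | a | ~a | ~c) & (~c | ~c | c | ~c) & (~c | ~c | ~a | ~c)
≡ ~c | ~a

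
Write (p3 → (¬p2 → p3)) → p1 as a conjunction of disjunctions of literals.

(p3 ∨ p1) ∧ (¬p2 ∨ p1) ∧ (¬p3 ∨ p1)

(p3 → (¬p2 → p3)) → p1
⇔ ¬(p3 → (¬p2 → p3)) ∨ p1   [eliminate →]
⇔ ¬(¬p3 ∨ (¬p2 → p3)) ∨ p1   [eliminate →]
⇔ ¬(¬p3 ∨ ¬¬p2 ∨ p3) ∨ p1   [eliminate →]
⇔ (¬¬p3 ∧ ¬¬¬p2 ∧ ¬p3) ∨ p1   [De Morgan]
⇔ (p3 ∧ ¬¬¬p2 ∧ ¬p3) ∨ p1   [double negation]
⇔ (p3 ∧ ¬p2 ∧ ¬p3) ∨ p1   [double negation]
⇔ (p3 ∨ p1) ∧ (¬p2 ∨ p1) ∧ (¬p3 ∨ p1)   [distribute ∨ over ∧]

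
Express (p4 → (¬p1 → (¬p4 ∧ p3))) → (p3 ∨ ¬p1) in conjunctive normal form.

(p4 → (¬p1 → (¬p4 ∧ p3))) → (p3 ∨ ¬p1)
⇔ ¬(p4 → (¬p1 → (¬p4 ∧ p3))) ∨ p3 ∨ ¬p1
⇔ ¬(¬p4 ∨ (¬p1 → (¬p4 ∧ p3))) ∨ p3 ∨ ¬p1
⇔ ¬(¬p4 ∨ ¬¬p1 ∨ (¬p4 ∧ p3)) ∨ p3 ∨ ¬p1
⇔ (¬¬p4 ∧ ¬¬¬p1 ∧ ¬(¬p4 ∧ p3)) ∨ p3 ∨ ¬p1
⇔ (p4 ∧ ¬¬¬p1 ∧ ¬(¬p4 ∧ p3)) ∨ p3 ∨ ¬p1
⇔ (p4 ∧ ¬p1 ∧ ¬(¬p4 ∧ p3)) ∨ p3 ∨ ¬p1
⇔ (p4 ∧ ¬p1 ∧ (¬¬p4 ∨ ¬p3)) ∨ p3 ∨ ¬p1
⇔ (p4 ∧ ¬p1 ∧ (p4 ∨ ¬p3)) ∨ p3 ∨ ¬p1
⇔ (p4 ∨ p3 ∨ ¬p1) ∧ (¬p1 ∨ p3 ∨ ¬p1) ∧ (p4 ∨ ¬p3 ∨ p3 ∨ ¬p1)
⇔ ¬p1 ∨ p3

¬p1 ∨ p3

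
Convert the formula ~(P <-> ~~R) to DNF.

~(P <-> ~~R)
≡ ~((P -> ~~R) & (~~R -> P))   (eliminate <->)
≡ ~((~P | ~~R) & (~~R -> P))   (eliminate ->)
≡ ~((~P | ~~R) & (~~~R | P))   (eliminate ->)
≡ ~(~P | ~~R) | ~(~~~R | P)   (De Morgan)
≡ (~~P & ~~~R) | ~(~~~R | P)   (De Morgan)
≡ (P & ~~~R) | ~(~~~R | P)   (double negation)
≡ (P & ~R) | ~(~~~R | P)   (double negation)
≡ (P & ~R) | (~~~~R & ~P)   (De Morgan)
≡ (P & ~R) | (~~R & ~P)   (double negation)
≡ (P & ~R) | (R & ~P)   (double negation)

(P & ~R) | (R & ~P)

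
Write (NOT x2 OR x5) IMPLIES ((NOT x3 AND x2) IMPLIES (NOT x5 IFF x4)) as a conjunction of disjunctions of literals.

NOT x5 OR x3 OR NOT x2 OR NOT x4

(NOT x2 OR x5) IMPLIES ((NOT x3 AND x2) IMPLIES (NOT x5 IFF x4))
≡ NOT (NOT x2 OR x5) OR ((NOT x3 AND x2) IMPLIES (NOT x5 IFF x4))   — eliminate IMPLIES
≡ NOT (NOT x2 OR x5) OR NOT (NOT x3 AND x2) OR (NOT x5 IFF x4)   — eliminate IMPLIES
≡ NOT (NOT x2 OR x5) OR NOT (NOT x3 AND x2) OR ((NOT x5 IMPLIES x4) AND (x4 IMPLIES NOT x5))   — eliminate IFF
≡ NOT (NOT x2 OR x5) OR NOT (NOT x3 AND x2) OR ((NOT NOT x5 OR x4) AND (x4 IMPLIES NOT x5))   — eliminate IMPLIES
≡ NOT (NOT x2 OR x5) OR NOT (NOT x3 AND x2) OR ((NOT NOT x5 OR x4) AND (NOT x4 OR NOT x5))   — eliminate IMPLIES
≡ (NOT NOT x2 AND NOT x5) OR NOT (NOT x3 AND x2) OR ((NOT NOT x5 OR x4) AND (NOT x4 OR NOT x5))   — De Morgan
≡ (x2 AND NOT x5) OR NOT (NOT x3 AND x2) OR ((NOT NOT x5 OR x4) AND (NOT x4 OR NOT x5))   — double negation
≡ (x2 AND NOT x5) OR NOT NOT x3 OR NOT x2 OR ((NOT NOT x5 OR x4) AND (NOT x4 OR NOT x5))   — De Morgan
≡ (x2 AND NOT x5) OR x3 OR NOT x2 OR ((NOT NOT x5 OR x4) AND (NOT x4 OR NOT x5))   — double negation
≡ (x2 AND NOT x5) OR x3 OR NOT x2 OR ((x5 OR x4) AND (NOT x4 OR NOT x5))   — double negation
≡ (x2 OR x3 OR NOT x2 OR x5 OR x4) AND (x2 OR x3 OR NOT x2 OR NOT x4 OR NOT x5) AND (NOT x5 OR x3 OR NOT x2 OR x5 OR x4) AND (NOT x5 OR x3 OR NOT x2 OR NOT x4 OR NOT x5)   — distribute OR over AND
≡ NOT x5 OR x3 OR NOT x2 OR NOT x4   — simplify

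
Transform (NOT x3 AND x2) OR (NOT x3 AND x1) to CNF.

NOT x3 AND (x2 OR x1)

(NOT x3 AND x2) OR (NOT x3 AND x1)
⇔ (NOT x3 OR NOT x3) AND (NOT x3 OR x1) AND (x2 OR NOT x3) AND (x2 OR x1)   (distribute OR over AND)
⇔ NOT x3 AND (x2 OR x1)   (simplify)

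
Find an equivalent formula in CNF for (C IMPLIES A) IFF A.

(C IMPLIES A) IFF A
≡ ((C IMPLIES A) IMPLIES A) AND (A IMPLIES (C IMPLIES A))   — eliminate IFF
≡ (NOT (C IMPLIES A) OR A) AND (A IMPLIES (C IMPLIES A))   — eliminate IMPLIES
≡ (NOT (NOT C OR A) OR A) AND (A IMPLIES (C IMPLIES A))   — eliminate IMPLIES
≡ (NOT (NOT C OR A) OR A) AND (NOT A OR (C IMPLIES A))   — eliminate IMPLIES
≡ (NOT (NOT C OR A) OR A) AND (NOT A OR NOT C OR A)   — eliminate IMPLIES
≡ ((NOT NOT C AND NOT A) OR A) AND (NOT A OR NOT C OR A)   — De Morgan
≡ ((C AND NOT A) OR A) AND (NOT A OR NOT C OR A)   — double negation
≡ (C OR A) AND (NOT A OR A) AND (NOT A OR NOT C OR A)   — distribute OR over AND
≡ C OR A   — simplify

C OR A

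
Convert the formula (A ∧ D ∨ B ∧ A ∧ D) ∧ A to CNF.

A ∧ D

(A ∧ D ∨ B ∧ A ∧ D) ∧ A
≡ (A ∨ B) ∧ (A ∨ A) ∧ (A ∨ D) ∧ (D ∨ B) ∧ (D ∨ A) ∧ (D ∨ D) ∧ A
≡ A ∧ D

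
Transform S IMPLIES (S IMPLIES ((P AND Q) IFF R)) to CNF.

S IMPLIES (S IMPLIES ((P AND Q) IFF R))
⇔ NOT S OR (S IMPLIES ((P AND Q) IFF R))
⇔ NOT S OR NOT S OR ((P AND Q) IFF R)
⇔ NOT S OR NOT S OR (((P AND Q) IMPLIES R) AND (R IMPLIES (P AND Q)))
⇔ NOT S OR NOT S OR ((NOT (P AND Q) OR R) AND (R IMPLIES (P AND Q)))
⇔ NOT S OR NOT S OR ((NOT (P AND Q) OR R) AND (NOT R OR (P AND Q)))
⇔ NOT S OR NOT S OR ((NOT P OR NOT Q OR R) AND (NOT R OR (P AND Q)))
⇔ (NOT S OR NOT S OR NOT P OR NOT Q OR R) AND (NOT S OR NOT S OR NOT R OR P) AND (NOT S OR NOT S OR NOT R OR Q)
⇔ (NOT S OR NOT P OR NOT Q OR R) AND (NOT S OR NOT R OR P) AND (NOT S OR NOT R OR Q)

(NOT S OR NOT P OR NOT Q OR R) AND (NOT S OR NOT R OR P) AND (NOT S OR NOT R OR Q)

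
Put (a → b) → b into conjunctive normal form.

(a → b) → b
≡ ¬(a → b) ∨ b   [eliminate →]
≡ ¬(¬a ∨ b) ∨ b   [eliminate →]
≡ (¬¬a ∧ ¬b) ∨ b   [De Morgan]
≡ (a ∧ ¬b) ∨ b   [double negation]
≡ (a ∨ b) ∧ (¬b ∨ b)   [distribute ∨ over ∧]
≡ a ∨ b   [simplify]

a ∨ b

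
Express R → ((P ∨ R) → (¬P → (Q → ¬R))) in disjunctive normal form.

¬R ∨ P ∨ ¬Q

R → ((P ∨ R) → (¬P → (Q → ¬R)))
⇔ ¬R ∨ ((P ∨ R) → (¬P → (Q → ¬R)))   [eliminate →]
⇔ ¬R ∨ ¬(P ∨ R) ∨ (¬P → (Q → ¬R))   [eliminate →]
⇔ ¬R ∨ ¬(P ∨ R) ∨ ¬¬P ∨ (Q → ¬R)   [eliminate →]
⇔ ¬R ∨ ¬(P ∨ R) ∨ ¬¬P ∨ ¬Q ∨ ¬R   [eliminate →]
⇔ ¬R ∨ (¬P ∧ ¬R) ∨ ¬¬P ∨ ¬Q ∨ ¬R   [De Morgan]
⇔ ¬R ∨ (¬P ∧ ¬R) ∨ P ∨ ¬Q ∨ ¬R   [double negation]
⇔ ¬R ∨ P ∨ ¬Q   [simplify]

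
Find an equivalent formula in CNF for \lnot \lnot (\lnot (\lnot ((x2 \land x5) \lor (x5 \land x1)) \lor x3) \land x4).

(x2 \lor x1) \land x5 \land \lnot x3 \land x4

\lnot \lnot (\lnot (\lnot ((x2 \land x5) \lor (x5 \land x1)) \lor x3) \land x4)
≡ \lnot (\lnot ((x2 \land x5) \lor (x5 \land x1)) \lor x3) \land x4   (double negation)
≡ \lnot \lnot ((x2 \land x5) \lor (x5 \land x1)) \land \lnot x3 \land x4   (De Morgan)
≡ ((x2 \land x5) \lor (x5 \land x1)) \land \lnot x3 \land x4   (double negation)
≡ (x2 \lor x5) \land (x2 \lor x1) \land (x5 \lor x5) \land (x5 \lor x1) \land \lnot x3 \land x4   (distribute \lor over \land)
≡ (x2 \lor x1) \land x5 \land \lnot x3 \land x4   (simplify)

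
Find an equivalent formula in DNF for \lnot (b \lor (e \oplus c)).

\lnot (b \lor (e \oplus c))
≡ \lnot (b \lor (e \land \lnot c) \lor (\lnot e \land c))   — expand \oplus
≡ \lnot b \land \lnot (e \land \lnot c) \land \lnot (\lnot e \land c)   — De Morgan
≡ \lnot b \land (\lnot e \lor \lnot \lnot c) \land \lnot (\lnot e \land c)   — De Morgan
≡ \lnot b \land (\lnot e \lor c) \land \lnot (\lnot e \land c)   — double negation
≡ \lnot b \land (\lnot e \lor c) \land (\lnot \lnot e \lor \lnot c)   — De Morgan
≡ \lnot b \land (\lnot e \lor c) \land (e \lor \lnot c)   — double negation
≡ (\lnot b \land \lnot e \land e) \lor (\lnot b \land \lnot e \land \lnot c) \lor (\lnot b \land c \land e) \lor (\lnot b \land c \land \lnot c)   — distribute \land over \lor
≡ (\lnot b \land \lnot e \land \lnot c) \lor (\lnot b \land c \land e)   — simplify

(\lnot b \land \lnot e \land \lnot c) \lor (\lnot b \land c \land e)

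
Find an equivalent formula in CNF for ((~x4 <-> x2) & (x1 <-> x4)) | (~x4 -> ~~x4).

(x4 | x2) & (~x1 | x4)

((~x4 <-> x2) & (x1 <-> x4)) | (~x4 -> ~~x4)
⇔ ((~x4 -> x2) & (x2 -> ~x4) & (x1 <-> x4)) | (~x4 -> ~~x4)
⇔ ((~~x4 | x2) & (x2 -> ~x4) & (x1 <-> x4)) | (~x4 -> ~~x4)
⇔ ((~~x4 | x2) & (~x2 | ~x4) & (x1 <-> x4)) | (~x4 -> ~~x4)
⇔ ((~~x4 | x2) & (~x2 | ~x4) & (x1 -> x4) & (x4 -> x1)) | (~x4 -> ~~x4)
⇔ ((~~x4 | x2) & (~x2 | ~x4) & (~x1 | x4) & (x4 -> x1)) | (~x4 -> ~~x4)
⇔ ((~~x4 | x2) & (~x2 | ~x4) & (~x1 | x4) & (~x4 | x1)) | (~x4 -> ~~x4)
⇔ ((~~x4 | x2) & (~x2 | ~x4) & (~x1 | x4) & (~x4 | x1)) | ~~x4 | ~~x4
⇔ ((x4 | x2) & (~x2 | ~x4) & (~x1 | x4) & (~x4 | x1)) | ~~x4 | ~~x4
⇔ ((x4 | x2) & (~x2 | ~x4) & (~x1 | x4) & (~x4 | x1)) | x4 | ~~x4
⇔ ((x4 | x2) & (~x2 | ~x4) & (~x1 | x4) & (~x4 | x1)) | x4 | x4
⇔ (x4 | x2 | x4 | x4) & (~x2 | ~x4 | x4 | x4) & (~x1 | x4 | x4 | x4) & (~x4 | x1 | x4 | x4)
⇔ (x4 | x2) & (~x1 | x4)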